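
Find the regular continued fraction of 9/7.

[1; 3, 2]

Run the Euclidean algorithm on 9 and 7; the successive quotients are the partial quotients a_0, a_1, ... (each step inverts the fractional part left over by the previous one):
  9 = 1*7 + 2, so a_0 = 1.
  7 = 3*2 + 1, so a_1 = 3.
  2 = 2*1 + 0, so a_2 = 2.
The remainder reaches 0 after 3 divisions, so the expansion has 3 partial quotients, read off in order.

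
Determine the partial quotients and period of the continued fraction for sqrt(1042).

Write x_i = (sqrt(1042) + m_i)/d_i with (m_0, d_0) = (0, 1). a_0 = floor(sqrt(1042)) = 32, since 32^2 = 1024 <= 1042 < 1089 = 33^2.
Iterate m_{i+1} = d_i*a_i - m_i, d_{i+1} = (1042 - m_{i+1}^2)/d_i, a_{i+1} = floor((a_0 + m_{i+1})/d_{i+1}):
  m_1 = 1*32 - 0 = 32, d_1 = (1042 - 32^2)/1 = 18/1 = 18, a_1 = floor((32 + 32)/18) = 3.
  m_2 = 18*3 - 32 = 22, d_2 = (1042 - 22^2)/18 = 558/18 = 31, a_2 = floor((32 + 22)/31) = 1.
  m_3 = 31*1 - 22 = 9, d_3 = (1042 - 9^2)/31 = 961/31 = 31, a_3 = floor((32 + 9)/31) = 1.
  m_4 = 31*1 - 9 = 22, d_4 = (1042 - 22^2)/31 = 558/31 = 18, a_4 = floor((32 + 22)/18) = 3.
  m_5 = 18*3 - 22 = 32, d_5 = (1042 - 32^2)/18 = 18/18 = 1, a_5 = floor((32 + 32)/1) = 64.
  m_6 = 1*64 - 32 = 32, d_6 = (1042 - 32^2)/1 = 18/1 = 18: (m_6, d_6) = (m_1, d_1) = (32, 18), so from here the quotients repeat a_1, ..., a_5; the period length is 5.
Hence the expansion of sqrt(1042) is a_0 = 32 followed by the repeating block 3, 1, 1, 3, 64 (period 5).

[32; (3, 1, 1, 3, 64)]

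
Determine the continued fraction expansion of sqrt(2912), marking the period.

Write x_i = (sqrt(2912) + m_i)/d_i with (m_0, d_0) = (0, 1). a_0 = floor(sqrt(2912)) = 53, since 53^2 = 2809 <= 2912 < 2916 = 54^2.
Iterate m_{i+1} = d_i*a_i - m_i, d_{i+1} = (2912 - m_{i+1}^2)/d_i, a_{i+1} = floor((a_0 + m_{i+1})/d_{i+1}):
  m_1 = 1*53 - 0 = 53, d_1 = (2912 - 53^2)/1 = 103/1 = 103, a_1 = floor((53 + 53)/103) = 1.
  m_2 = 103*1 - 53 = 50, d_2 = (2912 - 50^2)/103 = 412/103 = 4, a_2 = floor((53 + 50)/4) = 25.
  m_3 = 4*25 - 50 = 50, d_3 = (2912 - 50^2)/4 = 412/4 = 103, a_3 = floor((53 + 50)/103) = 1.
  m_4 = 103*1 - 50 = 53, d_4 = (2912 - 53^2)/103 = 103/103 = 1, a_4 = floor((53 + 53)/1) = 106.
  m_5 = 1*106 - 53 = 53, d_5 = (2912 - 53^2)/1 = 103/1 = 103: (m_5, d_5) = (m_1, d_1) = (53, 103), so from here the quotients repeat a_1, ..., a_4; the period length is 4.
Hence the expansion of sqrt(2912) is a_0 = 53 followed by the repeating block 1, 25, 1, 106 (period 4).

[53; (1, 25, 1, 106)]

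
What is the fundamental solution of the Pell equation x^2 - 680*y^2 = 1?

(x, y) = (339, 13)

First expand sqrt(680) as a continued fraction. With x_i = (sqrt(680) + m_i)/d_i and (m_0, d_0) = (0, 1): a_0 = floor(sqrt(680)) = 26, since 26^2 = 676 <= 680 < 729 = 27^2.
Iterate m_{i+1} = d_i*a_i - m_i, d_{i+1} = (680 - m_{i+1}^2)/d_i, a_{i+1} = floor((a_0 + m_{i+1})/d_{i+1}):
  m_1 = 1*26 - 0 = 26, d_1 = (680 - 26^2)/1 = 4/1 = 4, a_1 = floor((26 + 26)/4) = 13.
  m_2 = 4*13 - 26 = 26, d_2 = (680 - 26^2)/4 = 4/4 = 1, a_2 = floor((26 + 26)/1) = 52.
  m_3 = 1*52 - 26 = 26, d_3 = (680 - 26^2)/1 = 4/1 = 4: (m_3, d_3) = (m_1, d_1) = (26, 4), so from here the quotients repeat a_1, a_2; the period length is 2.
So sqrt(680) = [26; (13, 52)] with period length k = 2.
k is even, so the fundamental solution of x^2 - 680y^2 = 1 is (p_{k-1}, q_{k-1}) = (p_1, q_1); compute convergents through index 1.
Convergents (p_i = a_i*p_{i-1} + p_{i-2}, q_i = a_i*q_{i-1} + q_{i-2} with p_{-2}=0, p_{-1}=1, q_{-2}=1, q_{-1}=0):
  i=0: a_0=26, p_0 = 26*1 + 0 = 26, q_0 = 26*0 + 1 = 1.
  i=1: a_1=13, p_1 = 13*26 + 1 = 339, q_1 = 13*1 + 0 = 13.
Check: 339^2 - 680*13^2 = 114921 - 114920 = 1, so (x, y) = (339, 13) solves the equation, and by the theorem it is the least positive solution.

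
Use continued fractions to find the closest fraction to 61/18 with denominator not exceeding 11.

Expand x = 61/18 as a continued fraction with the Euclidean algorithm:
  61 = 3*18 + 7, so a_0 = 3.
  18 = 2*7 + 4, so a_1 = 2.
  7 = 1*4 + 3, so a_2 = 1.
  4 = 1*3 + 1, so a_3 = 1.
  3 = 3*1 + 0, so a_4 = 3.
so x = [3; 2, 1, 1, 3].
Convergents (p_i = a_i*p_{i-1} + p_{i-2}, q_i = a_i*q_{i-1} + q_{i-2} with p_{-2}=0, p_{-1}=1, q_{-2}=1, q_{-1}=0), until the denominator exceeds 11:
  i=0: a_0=3, p_0 = 3*1 + 0 = 3, q_0 = 3*0 + 1 = 1.
  i=1: a_1=2, p_1 = 2*3 + 1 = 7, q_1 = 2*1 + 0 = 2.
  i=2: a_2=1, p_2 = 1*7 + 3 = 10, q_2 = 1*2 + 1 = 3.
  i=3: a_3=1, p_3 = 1*10 + 7 = 17, q_3 = 1*3 + 2 = 5.
  i=4: a_4=3, p_4 = 3*17 + 10 = 61, q_4 = 3*5 + 3 = 18.
q_4 = 18 > 11, so the last convergent with denominator <= 11 is p_3/q_3 = 17/5.
The closest fraction with denominator <= 11 is either p_3/q_3 or the intermediate fraction (k*p_3 + p_2)/(k*q_3 + q_2) with the largest k >= 1 whose denominator stays <= 11; these approach x as k grows, and every other convergent or intermediate fraction in range is farther away.
Largest k: floor((11 - q_2)/q_3) = floor((11 - 3)/5) = 1.
That gives (1*17 + 10)/(1*5 + 3) = 27/8.
Compare the errors: |x - 17/5| = |61*5 - 17*18|/(18*5) = 1/90, and |x - 27/8| = |61*8 - 27*18|/(18*8) = 2/144.
Cross-multiplying, 1*144 = 144 < 180 = 2*90, so 1/90 is smaller: the convergent 17/5 is closer to x than 27/8.

17/5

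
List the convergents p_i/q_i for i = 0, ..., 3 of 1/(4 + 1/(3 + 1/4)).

0/1, 1/4, 3/13, 13/56

Using the convergent recurrence p_i = a_i*p_{i-1} + p_{i-2}, q_i = a_i*q_{i-1} + q_{i-2} with p_{-2}=0, p_{-1}=1, q_{-2}=1, q_{-1}=0:
  i=0: a_0=0, p_0 = 0*1 + 0 = 0, q_0 = 0*0 + 1 = 1.
  i=1: a_1=4, p_1 = 4*0 + 1 = 1, q_1 = 4*1 + 0 = 4.
  i=2: a_2=3, p_2 = 3*1 + 0 = 3, q_2 = 3*4 + 1 = 13.
  i=3: a_3=4, p_3 = 4*3 + 1 = 13, q_3 = 4*13 + 4 = 56.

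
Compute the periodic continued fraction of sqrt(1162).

[34; (11, 2, 1, 6, 1, 8, 1, 6, 1, 2, 11, 68)]

Write x_i = (sqrt(1162) + m_i)/d_i with (m_0, d_0) = (0, 1). a_0 = floor(sqrt(1162)) = 34, since 34^2 = 1156 <= 1162 < 1225 = 35^2.
Iterate m_{i+1} = d_i*a_i - m_i, d_{i+1} = (1162 - m_{i+1}^2)/d_i, a_{i+1} = floor((a_0 + m_{i+1})/d_{i+1}):
  m_1 = 1*34 - 0 = 34, d_1 = (1162 - 34^2)/1 = 6/1 = 6, a_1 = floor((34 + 34)/6) = 11.
  m_2 = 6*11 - 34 = 32, d_2 = (1162 - 32^2)/6 = 138/6 = 23, a_2 = floor((34 + 32)/23) = 2.
  m_3 = 23*2 - 32 = 14, d_3 = (1162 - 14^2)/23 = 966/23 = 42, a_3 = floor((34 + 14)/42) = 1.
  m_4 = 42*1 - 14 = 28, d_4 = (1162 - 28^2)/42 = 378/42 = 9, a_4 = floor((34 + 28)/9) = 6.
  m_5 = 9*6 - 28 = 26, d_5 = (1162 - 26^2)/9 = 486/9 = 54, a_5 = floor((34 + 26)/54) = 1.
  m_6 = 54*1 - 26 = 28, d_6 = (1162 - 28^2)/54 = 378/54 = 7, a_6 = floor((34 + 28)/7) = 8.
  m_7 = 7*8 - 28 = 28, d_7 = (1162 - 28^2)/7 = 378/7 = 54, a_7 = floor((34 + 28)/54) = 1.
  m_8 = 54*1 - 28 = 26, d_8 = (1162 - 26^2)/54 = 486/54 = 9, a_8 = floor((34 + 26)/9) = 6.
  m_9 = 9*6 - 26 = 28, d_9 = (1162 - 28^2)/9 = 378/9 = 42, a_9 = floor((34 + 28)/42) = 1.
  m_10 = 42*1 - 28 = 14, d_10 = (1162 - 14^2)/42 = 966/42 = 23, a_10 = floor((34 + 14)/23) = 2.
  m_11 = 23*2 - 14 = 32, d_11 = (1162 - 32^2)/23 = 138/23 = 6, a_11 = floor((34 + 32)/6) = 11.
  m_12 = 6*11 - 32 = 34, d_12 = (1162 - 34^2)/6 = 6/6 = 1, a_12 = floor((34 + 34)/1) = 68.
  m_13 = 1*68 - 34 = 34, d_13 = (1162 - 34^2)/1 = 6/1 = 6: (m_13, d_13) = (m_1, d_1) = (34, 6), so from here the quotients repeat a_1, ..., a_12; the period length is 12.
Hence the expansion of sqrt(1162) is a_0 = 34 followed by the repeating block 11, 2, 1, 6, 1, 8, 1, 6, 1, 2, 11, 68 (period 12).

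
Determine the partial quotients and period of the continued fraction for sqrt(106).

[10; (3, 2, 1, 1, 1, 1, 2, 3, 20)]

Write x_i = (sqrt(106) + m_i)/d_i with (m_0, d_0) = (0, 1). a_0 = floor(sqrt(106)) = 10, since 10^2 = 100 <= 106 < 121 = 11^2.
Iterate m_{i+1} = d_i*a_i - m_i, d_{i+1} = (106 - m_{i+1}^2)/d_i, a_{i+1} = floor((a_0 + m_{i+1})/d_{i+1}):
  m_1 = 1*10 - 0 = 10, d_1 = (106 - 10^2)/1 = 6/1 = 6, a_1 = floor((10 + 10)/6) = 3.
  m_2 = 6*3 - 10 = 8, d_2 = (106 - 8^2)/6 = 42/6 = 7, a_2 = floor((10 + 8)/7) = 2.
  m_3 = 7*2 - 8 = 6, d_3 = (106 - 6^2)/7 = 70/7 = 10, a_3 = floor((10 + 6)/10) = 1.
  m_4 = 10*1 - 6 = 4, d_4 = (106 - 4^2)/10 = 90/10 = 9, a_4 = floor((10 + 4)/9) = 1.
  m_5 = 9*1 - 4 = 5, d_5 = (106 - 5^2)/9 = 81/9 = 9, a_5 = floor((10 + 5)/9) = 1.
  m_6 = 9*1 - 5 = 4, d_6 = (106 - 4^2)/9 = 90/9 = 10, a_6 = floor((10 + 4)/10) = 1.
  m_7 = 10*1 - 4 = 6, d_7 = (106 - 6^2)/10 = 70/10 = 7, a_7 = floor((10 + 6)/7) = 2.
  m_8 = 7*2 - 6 = 8, d_8 = (106 - 8^2)/7 = 42/7 = 6, a_8 = floor((10 + 8)/6) = 3.
  m_9 = 6*3 - 8 = 10, d_9 = (106 - 10^2)/6 = 6/6 = 1, a_9 = floor((10 + 10)/1) = 20.
  m_10 = 1*20 - 10 = 10, d_10 = (106 - 10^2)/1 = 6/1 = 6: (m_10, d_10) = (m_1, d_1) = (10, 6), so from here the quotients repeat a_1, ..., a_9; the period length is 9.
Hence the expansion of sqrt(106) is a_0 = 10 followed by the repeating block 3, 2, 1, 1, 1, 1, 2, 3, 20 (period 9).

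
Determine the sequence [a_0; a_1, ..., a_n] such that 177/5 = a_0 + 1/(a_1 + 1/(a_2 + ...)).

Run the Euclidean algorithm on 177 and 5; the successive quotients are the partial quotients a_0, a_1, ... (each step inverts the fractional part left over by the previous one):
  177 = 35*5 + 2, so a_0 = 35.
  5 = 2*2 + 1, so a_1 = 2.
  2 = 2*1 + 0, so a_2 = 2.
The remainder reaches 0 after 3 divisions, so the expansion has 3 partial quotients, read off in order.

[35; 2, 2]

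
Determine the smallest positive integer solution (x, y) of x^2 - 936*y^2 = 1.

(x, y) = (5201, 170)

First expand sqrt(936) as a continued fraction. With x_i = (sqrt(936) + m_i)/d_i and (m_0, d_0) = (0, 1): a_0 = floor(sqrt(936)) = 30, since 30^2 = 900 <= 936 < 961 = 31^2.
Iterate m_{i+1} = d_i*a_i - m_i, d_{i+1} = (936 - m_{i+1}^2)/d_i, a_{i+1} = floor((a_0 + m_{i+1})/d_{i+1}):
  m_1 = 1*30 - 0 = 30, d_1 = (936 - 30^2)/1 = 36/1 = 36, a_1 = floor((30 + 30)/36) = 1.
  m_2 = 36*1 - 30 = 6, d_2 = (936 - 6^2)/36 = 900/36 = 25, a_2 = floor((30 + 6)/25) = 1.
  m_3 = 25*1 - 6 = 19, d_3 = (936 - 19^2)/25 = 575/25 = 23, a_3 = floor((30 + 19)/23) = 2.
  m_4 = 23*2 - 19 = 27, d_4 = (936 - 27^2)/23 = 207/23 = 9, a_4 = floor((30 + 27)/9) = 6.
  m_5 = 9*6 - 27 = 27, d_5 = (936 - 27^2)/9 = 207/9 = 23, a_5 = floor((30 + 27)/23) = 2.
  m_6 = 23*2 - 27 = 19, d_6 = (936 - 19^2)/23 = 575/23 = 25, a_6 = floor((30 + 19)/25) = 1.
  m_7 = 25*1 - 19 = 6, d_7 = (936 - 6^2)/25 = 900/25 = 36, a_7 = floor((30 + 6)/36) = 1.
  m_8 = 36*1 - 6 = 30, d_8 = (936 - 30^2)/36 = 36/36 = 1, a_8 = floor((30 + 30)/1) = 60.
  m_9 = 1*60 - 30 = 30, d_9 = (936 - 30^2)/1 = 36/1 = 36: (m_9, d_9) = (m_1, d_1) = (30, 36), so from here the quotients repeat a_1, ..., a_8; the period length is 8.
So sqrt(936) = [30; (1, 1, 2, 6, 2, 1, 1, 60)] with period length k = 8.
k is even, so the fundamental solution of x^2 - 936y^2 = 1 is (p_{k-1}, q_{k-1}) = (p_7, q_7); compute convergents through index 7.
Convergents (p_i = a_i*p_{i-1} + p_{i-2}, q_i = a_i*q_{i-1} + q_{i-2} with p_{-2}=0, p_{-1}=1, q_{-2}=1, q_{-1}=0):
  i=0: a_0=30, p_0 = 30*1 + 0 = 30, q_0 = 30*0 + 1 = 1.
  i=1: a_1=1, p_1 = 1*30 + 1 = 31, q_1 = 1*1 + 0 = 1.
  i=2: a_2=1, p_2 = 1*31 + 30 = 61, q_2 = 1*1 + 1 = 2.
  i=3: a_3=2, p_3 = 2*61 + 31 = 153, q_3 = 2*2 + 1 = 5.
  i=4: a_4=6, p_4 = 6*153 + 61 = 979, q_4 = 6*5 + 2 = 32.
  i=5: a_5=2, p_5 = 2*979 + 153 = 2111, q_5 = 2*32 + 5 = 69.
  i=6: a_6=1, p_6 = 1*2111 + 979 = 3090, q_6 = 1*69 + 32 = 101.
  i=7: a_7=1, p_7 = 1*3090 + 2111 = 5201, q_7 = 1*101 + 69 = 170.
Check: 5201^2 - 936*170^2 = 27050401 - 27050400 = 1, so (x, y) = (5201, 170) solves the equation, and by the theorem it is the least positive solution.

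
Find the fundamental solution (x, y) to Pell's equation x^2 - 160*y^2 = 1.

First expand sqrt(160) as a continued fraction. With x_i = (sqrt(160) + m_i)/d_i and (m_0, d_0) = (0, 1): a_0 = floor(sqrt(160)) = 12, since 12^2 = 144 <= 160 < 169 = 13^2.
Iterate m_{i+1} = d_i*a_i - m_i, d_{i+1} = (160 - m_{i+1}^2)/d_i, a_{i+1} = floor((a_0 + m_{i+1})/d_{i+1}):
  m_1 = 1*12 - 0 = 12, d_1 = (160 - 12^2)/1 = 16/1 = 16, a_1 = floor((12 + 12)/16) = 1.
  m_2 = 16*1 - 12 = 4, d_2 = (160 - 4^2)/16 = 144/16 = 9, a_2 = floor((12 + 4)/9) = 1.
  m_3 = 9*1 - 4 = 5, d_3 = (160 - 5^2)/9 = 135/9 = 15, a_3 = floor((12 + 5)/15) = 1.
  m_4 = 15*1 - 5 = 10, d_4 = (160 - 10^2)/15 = 60/15 = 4, a_4 = floor((12 + 10)/4) = 5.
  m_5 = 4*5 - 10 = 10, d_5 = (160 - 10^2)/4 = 60/4 = 15, a_5 = floor((12 + 10)/15) = 1.
  m_6 = 15*1 - 10 = 5, d_6 = (160 - 5^2)/15 = 135/15 = 9, a_6 = floor((12 + 5)/9) = 1.
  m_7 = 9*1 - 5 = 4, d_7 = (160 - 4^2)/9 = 144/9 = 16, a_7 = floor((12 + 4)/16) = 1.
  m_8 = 16*1 - 4 = 12, d_8 = (160 - 12^2)/16 = 16/16 = 1, a_8 = floor((12 + 12)/1) = 24.
  m_9 = 1*24 - 12 = 12, d_9 = (160 - 12^2)/1 = 16/1 = 16: (m_9, d_9) = (m_1, d_1) = (12, 16), so from here the quotients repeat a_1, ..., a_8; the period length is 8.
So sqrt(160) = [12; (1, 1, 1, 5, 1, 1, 1, 24)] with period length k = 8.
k is even, so the fundamental solution of x^2 - 160y^2 = 1 is (p_{k-1}, q_{k-1}) = (p_7, q_7); compute convergents through index 7.
Convergents (p_i = a_i*p_{i-1} + p_{i-2}, q_i = a_i*q_{i-1} + q_{i-2} with p_{-2}=0, p_{-1}=1, q_{-2}=1, q_{-1}=0):
  i=0: a_0=12, p_0 = 12*1 + 0 = 12, q_0 = 12*0 + 1 = 1.
  i=1: a_1=1, p_1 = 1*12 + 1 = 13, q_1 = 1*1 + 0 = 1.
  i=2: a_2=1, p_2 = 1*13 + 12 = 25, q_2 = 1*1 + 1 = 2.
  i=3: a_3=1, p_3 = 1*25 + 13 = 38, q_3 = 1*2 + 1 = 3.
  i=4: a_4=5, p_4 = 5*38 + 25 = 215, q_4 = 5*3 + 2 = 17.
  i=5: a_5=1, p_5 = 1*215 + 38 = 253, q_5 = 1*17 + 3 = 20.
  i=6: a_6=1, p_6 = 1*253 + 215 = 468, q_6 = 1*20 + 17 = 37.
  i=7: a_7=1, p_7 = 1*468 + 253 = 721, q_7 = 1*37 + 20 = 57.
Check: 721^2 - 160*57^2 = 519841 - 519840 = 1, so (x, y) = (721, 57) solves the equation, and by the theorem it is the least positive solution.

(x, y) = (721, 57)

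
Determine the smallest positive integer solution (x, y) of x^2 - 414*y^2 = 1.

(x, y) = (24335, 1196)

First expand sqrt(414) as a continued fraction. With x_i = (sqrt(414) + m_i)/d_i and (m_0, d_0) = (0, 1): a_0 = floor(sqrt(414)) = 20, since 20^2 = 400 <= 414 < 441 = 21^2.
Iterate m_{i+1} = d_i*a_i - m_i, d_{i+1} = (414 - m_{i+1}^2)/d_i, a_{i+1} = floor((a_0 + m_{i+1})/d_{i+1}):
  m_1 = 1*20 - 0 = 20, d_1 = (414 - 20^2)/1 = 14/1 = 14, a_1 = floor((20 + 20)/14) = 2.
  m_2 = 14*2 - 20 = 8, d_2 = (414 - 8^2)/14 = 350/14 = 25, a_2 = floor((20 + 8)/25) = 1.
  m_3 = 25*1 - 8 = 17, d_3 = (414 - 17^2)/25 = 125/25 = 5, a_3 = floor((20 + 17)/5) = 7.
  m_4 = 5*7 - 17 = 18, d_4 = (414 - 18^2)/5 = 90/5 = 18, a_4 = floor((20 + 18)/18) = 2.
  m_5 = 18*2 - 18 = 18, d_5 = (414 - 18^2)/18 = 90/18 = 5, a_5 = floor((20 + 18)/5) = 7.
  m_6 = 5*7 - 18 = 17, d_6 = (414 - 17^2)/5 = 125/5 = 25, a_6 = floor((20 + 17)/25) = 1.
  m_7 = 25*1 - 17 = 8, d_7 = (414 - 8^2)/25 = 350/25 = 14, a_7 = floor((20 + 8)/14) = 2.
  m_8 = 14*2 - 8 = 20, d_8 = (414 - 20^2)/14 = 14/14 = 1, a_8 = floor((20 + 20)/1) = 40.
  m_9 = 1*40 - 20 = 20, d_9 = (414 - 20^2)/1 = 14/1 = 14: (m_9, d_9) = (m_1, d_1) = (20, 14), so from here the quotients repeat a_1, ..., a_8; the period length is 8.
So sqrt(414) = [20; (2, 1, 7, 2, 7, 1, 2, 40)] with period length k = 8.
k is even, so the fundamental solution of x^2 - 414y^2 = 1 is (p_{k-1}, q_{k-1}) = (p_7, q_7); compute convergents through index 7.
Convergents (p_i = a_i*p_{i-1} + p_{i-2}, q_i = a_i*q_{i-1} + q_{i-2} with p_{-2}=0, p_{-1}=1, q_{-2}=1, q_{-1}=0):
  i=0: a_0=20, p_0 = 20*1 + 0 = 20, q_0 = 20*0 + 1 = 1.
  i=1: a_1=2, p_1 = 2*20 + 1 = 41, q_1 = 2*1 + 0 = 2.
  i=2: a_2=1, p_2 = 1*41 + 20 = 61, q_2 = 1*2 + 1 = 3.
  i=3: a_3=7, p_3 = 7*61 + 41 = 468, q_3 = 7*3 + 2 = 23.
  i=4: a_4=2, p_4 = 2*468 + 61 = 997, q_4 = 2*23 + 3 = 49.
  i=5: a_5=7, p_5 = 7*997 + 468 = 7447, q_5 = 7*49 + 23 = 366.
  i=6: a_6=1, p_6 = 1*7447 + 997 = 8444, q_6 = 1*366 + 49 = 415.
  i=7: a_7=2, p_7 = 2*8444 + 7447 = 24335, q_7 = 2*415 + 366 = 1196.
Check: 24335^2 - 414*1196^2 = 592192225 - 592192224 = 1, so (x, y) = (24335, 1196) solves the equation, and by the theorem it is the least positive solution.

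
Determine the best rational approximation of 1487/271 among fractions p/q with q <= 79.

Expand x = 1487/271 as a continued fraction with the Euclidean algorithm:
  1487 = 5*271 + 132, so a_0 = 5.
  271 = 2*132 + 7, so a_1 = 2.
  132 = 18*7 + 6, so a_2 = 18.
  7 = 1*6 + 1, so a_3 = 1.
  6 = 6*1 + 0, so a_4 = 6.
so x = [5; 2, 18, 1, 6].
Convergents (p_i = a_i*p_{i-1} + p_{i-2}, q_i = a_i*q_{i-1} + q_{i-2} with p_{-2}=0, p_{-1}=1, q_{-2}=1, q_{-1}=0), until the denominator exceeds 79:
  i=0: a_0=5, p_0 = 5*1 + 0 = 5, q_0 = 5*0 + 1 = 1.
  i=1: a_1=2, p_1 = 2*5 + 1 = 11, q_1 = 2*1 + 0 = 2.
  i=2: a_2=18, p_2 = 18*11 + 5 = 203, q_2 = 18*2 + 1 = 37.
  i=3: a_3=1, p_3 = 1*203 + 11 = 214, q_3 = 1*37 + 2 = 39.
  i=4: a_4=6, p_4 = 6*214 + 203 = 1487, q_4 = 6*39 + 37 = 271.
q_4 = 271 > 79, so the last convergent with denominator <= 79 is p_3/q_3 = 214/39.
The closest fraction with denominator <= 79 is either p_3/q_3 or the intermediate fraction (k*p_3 + p_2)/(k*q_3 + q_2) with the largest k >= 1 whose denominator stays <= 79; these approach x as k grows, and every other convergent or intermediate fraction in range is farther away.
Largest k: floor((79 - q_2)/q_3) = floor((79 - 37)/39) = 1.
That gives (1*214 + 203)/(1*39 + 37) = 417/76.
Compare the errors: |x - 214/39| = |1487*39 - 214*271|/(271*39) = 1/10569, and |x - 417/76| = |1487*76 - 417*271|/(271*76) = 5/20596.
Cross-multiplying, 1*20596 = 20596 < 52845 = 5*10569, so 1/10569 is smaller: the convergent 214/39 is closer to x than 417/76.

214/39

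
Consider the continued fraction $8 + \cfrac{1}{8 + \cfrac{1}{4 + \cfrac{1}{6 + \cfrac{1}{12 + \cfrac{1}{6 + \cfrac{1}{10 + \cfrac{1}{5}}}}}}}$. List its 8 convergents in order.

8/1, 65/8, 268/33, 1673/206, 20344/2505, 123737/15236, 1257714/154865, 6412307/789561

Using the convergent recurrence p_i = a_i*p_{i-1} + p_{i-2}, q_i = a_i*q_{i-1} + q_{i-2} with p_{-2}=0, p_{-1}=1, q_{-2}=1, q_{-1}=0:
  i=0: a_0=8, p_0 = 8*1 + 0 = 8, q_0 = 8*0 + 1 = 1.
  i=1: a_1=8, p_1 = 8*8 + 1 = 65, q_1 = 8*1 + 0 = 8.
  i=2: a_2=4, p_2 = 4*65 + 8 = 268, q_2 = 4*8 + 1 = 33.
  i=3: a_3=6, p_3 = 6*268 + 65 = 1673, q_3 = 6*33 + 8 = 206.
  i=4: a_4=12, p_4 = 12*1673 + 268 = 20344, q_4 = 12*206 + 33 = 2505.
  i=5: a_5=6, p_5 = 6*20344 + 1673 = 123737, q_5 = 6*2505 + 206 = 15236.
  i=6: a_6=10, p_6 = 10*123737 + 20344 = 1257714, q_6 = 10*15236 + 2505 = 154865.
  i=7: a_7=5, p_7 = 5*1257714 + 123737 = 6412307, q_7 = 5*154865 + 15236 = 789561.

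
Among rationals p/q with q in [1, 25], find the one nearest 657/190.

Expand x = 657/190 as a continued fraction with the Euclidean algorithm:
  657 = 3*190 + 87, so a_0 = 3.
  190 = 2*87 + 16, so a_1 = 2.
  87 = 5*16 + 7, so a_2 = 5.
  16 = 2*7 + 2, so a_3 = 2.
  7 = 3*2 + 1, so a_4 = 3.
  2 = 2*1 + 0, so a_5 = 2.
so x = [3; 2, 5, 2, 3, 2].
Convergents (p_i = a_i*p_{i-1} + p_{i-2}, q_i = a_i*q_{i-1} + q_{i-2} with p_{-2}=0, p_{-1}=1, q_{-2}=1, q_{-1}=0), until the denominator exceeds 25:
  i=0: a_0=3, p_0 = 3*1 + 0 = 3, q_0 = 3*0 + 1 = 1.
  i=1: a_1=2, p_1 = 2*3 + 1 = 7, q_1 = 2*1 + 0 = 2.
  i=2: a_2=5, p_2 = 5*7 + 3 = 38, q_2 = 5*2 + 1 = 11.
  i=3: a_3=2, p_3 = 2*38 + 7 = 83, q_3 = 2*11 + 2 = 24.
  i=4: a_4=3, p_4 = 3*83 + 38 = 287, q_4 = 3*24 + 11 = 83.
q_4 = 83 > 25, so the last convergent with denominator <= 25 is p_3/q_3 = 83/24.
The closest fraction with denominator <= 25 is either p_3/q_3 or the intermediate fraction (k*p_3 + p_2)/(k*q_3 + q_2) with the largest k >= 1 whose denominator stays <= 25; these approach x as k grows, and every other convergent or intermediate fraction in range is farther away.
Largest k: floor((25 - q_2)/q_3) = floor((25 - 11)/24) = 0.
Since k = 0, no intermediate fraction beyond p_3/q_3 has denominator <= 25, so the convergent 83/24 is the closest (its error is |657*24 - 83*190|/(190*24) = 2/4560).

83/24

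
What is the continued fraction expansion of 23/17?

[1; 2, 1, 5]

Run the Euclidean algorithm on 23 and 17; the successive quotients are the partial quotients a_0, a_1, ... (each step inverts the fractional part left over by the previous one):
  23 = 1*17 + 6, so a_0 = 1.
  17 = 2*6 + 5, so a_1 = 2.
  6 = 1*5 + 1, so a_2 = 1.
  5 = 5*1 + 0, so a_3 = 5.
The remainder reaches 0 after 4 divisions, so the expansion has 4 partial quotients, read off in order.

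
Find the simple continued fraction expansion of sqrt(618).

[24; (1, 6, 8, 6, 1, 48)]

Write x_i = (sqrt(618) + m_i)/d_i with (m_0, d_0) = (0, 1). a_0 = floor(sqrt(618)) = 24, since 24^2 = 576 <= 618 < 625 = 25^2.
Iterate m_{i+1} = d_i*a_i - m_i, d_{i+1} = (618 - m_{i+1}^2)/d_i, a_{i+1} = floor((a_0 + m_{i+1})/d_{i+1}):
  m_1 = 1*24 - 0 = 24, d_1 = (618 - 24^2)/1 = 42/1 = 42, a_1 = floor((24 + 24)/42) = 1.
  m_2 = 42*1 - 24 = 18, d_2 = (618 - 18^2)/42 = 294/42 = 7, a_2 = floor((24 + 18)/7) = 6.
  m_3 = 7*6 - 18 = 24, d_3 = (618 - 24^2)/7 = 42/7 = 6, a_3 = floor((24 + 24)/6) = 8.
  m_4 = 6*8 - 24 = 24, d_4 = (618 - 24^2)/6 = 42/6 = 7, a_4 = floor((24 + 24)/7) = 6.
  m_5 = 7*6 - 24 = 18, d_5 = (618 - 18^2)/7 = 294/7 = 42, a_5 = floor((24 + 18)/42) = 1.
  m_6 = 42*1 - 18 = 24, d_6 = (618 - 24^2)/42 = 42/42 = 1, a_6 = floor((24 + 24)/1) = 48.
  m_7 = 1*48 - 24 = 24, d_7 = (618 - 24^2)/1 = 42/1 = 42: (m_7, d_7) = (m_1, d_1) = (24, 42), so from here the quotients repeat a_1, ..., a_6; the period length is 6.
Hence the expansion of sqrt(618) is a_0 = 24 followed by the repeating block 1, 6, 8, 6, 1, 48 (period 6).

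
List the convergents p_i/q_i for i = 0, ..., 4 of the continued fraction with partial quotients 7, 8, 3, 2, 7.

Using the convergent recurrence p_i = a_i*p_{i-1} + p_{i-2}, q_i = a_i*q_{i-1} + q_{i-2} with p_{-2}=0, p_{-1}=1, q_{-2}=1, q_{-1}=0:
  i=0: a_0=7, p_0 = 7*1 + 0 = 7, q_0 = 7*0 + 1 = 1.
  i=1: a_1=8, p_1 = 8*7 + 1 = 57, q_1 = 8*1 + 0 = 8.
  i=2: a_2=3, p_2 = 3*57 + 7 = 178, q_2 = 3*8 + 1 = 25.
  i=3: a_3=2, p_3 = 2*178 + 57 = 413, q_3 = 2*25 + 8 = 58.
  i=4: a_4=7, p_4 = 7*413 + 178 = 3069, q_4 = 7*58 + 25 = 431.

7/1, 57/8, 178/25, 413/58, 3069/431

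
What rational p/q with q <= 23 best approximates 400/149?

51/19

Expand x = 400/149 as a continued fraction with the Euclidean algorithm:
  400 = 2*149 + 102, so a_0 = 2.
  149 = 1*102 + 47, so a_1 = 1.
  102 = 2*47 + 8, so a_2 = 2.
  47 = 5*8 + 7, so a_3 = 5.
  8 = 1*7 + 1, so a_4 = 1.
  7 = 7*1 + 0, so a_5 = 7.
so x = [2; 1, 2, 5, 1, 7].
Convergents (p_i = a_i*p_{i-1} + p_{i-2}, q_i = a_i*q_{i-1} + q_{i-2} with p_{-2}=0, p_{-1}=1, q_{-2}=1, q_{-1}=0), until the denominator exceeds 23:
  i=0: a_0=2, p_0 = 2*1 + 0 = 2, q_0 = 2*0 + 1 = 1.
  i=1: a_1=1, p_1 = 1*2 + 1 = 3, q_1 = 1*1 + 0 = 1.
  i=2: a_2=2, p_2 = 2*3 + 2 = 8, q_2 = 2*1 + 1 = 3.
  i=3: a_3=5, p_3 = 5*8 + 3 = 43, q_3 = 5*3 + 1 = 16.
  i=4: a_4=1, p_4 = 1*43 + 8 = 51, q_4 = 1*16 + 3 = 19.
  i=5: a_5=7, p_5 = 7*51 + 43 = 400, q_5 = 7*19 + 16 = 149.
q_5 = 149 > 23, so the last convergent with denominator <= 23 is p_4/q_4 = 51/19.
The closest fraction with denominator <= 23 is either p_4/q_4 or the intermediate fraction (k*p_4 + p_3)/(k*q_4 + q_3) with the largest k >= 1 whose denominator stays <= 23; these approach x as k grows, and every other convergent or intermediate fraction in range is farther away.
Largest k: floor((23 - q_3)/q_4) = floor((23 - 16)/19) = 0.
Since k = 0, no intermediate fraction beyond p_4/q_4 has denominator <= 23, so the convergent 51/19 is the closest (its error is |400*19 - 51*149|/(149*19) = 1/2831).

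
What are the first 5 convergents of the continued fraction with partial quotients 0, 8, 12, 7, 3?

0/1, 1/8, 12/97, 85/687, 267/2158

Using the convergent recurrence p_i = a_i*p_{i-1} + p_{i-2}, q_i = a_i*q_{i-1} + q_{i-2} with p_{-2}=0, p_{-1}=1, q_{-2}=1, q_{-1}=0:
  i=0: a_0=0, p_0 = 0*1 + 0 = 0, q_0 = 0*0 + 1 = 1.
  i=1: a_1=8, p_1 = 8*0 + 1 = 1, q_1 = 8*1 + 0 = 8.
  i=2: a_2=12, p_2 = 12*1 + 0 = 12, q_2 = 12*8 + 1 = 97.
  i=3: a_3=7, p_3 = 7*12 + 1 = 85, q_3 = 7*97 + 8 = 687.
  i=4: a_4=3, p_4 = 3*85 + 12 = 267, q_4 = 3*687 + 97 = 2158.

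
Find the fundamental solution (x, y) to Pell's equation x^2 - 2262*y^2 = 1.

First expand sqrt(2262) as a continued fraction. With x_i = (sqrt(2262) + m_i)/d_i and (m_0, d_0) = (0, 1): a_0 = floor(sqrt(2262)) = 47, since 47^2 = 2209 <= 2262 < 2304 = 48^2.
Iterate m_{i+1} = d_i*a_i - m_i, d_{i+1} = (2262 - m_{i+1}^2)/d_i, a_{i+1} = floor((a_0 + m_{i+1})/d_{i+1}):
  m_1 = 1*47 - 0 = 47, d_1 = (2262 - 47^2)/1 = 53/1 = 53, a_1 = floor((47 + 47)/53) = 1.
  m_2 = 53*1 - 47 = 6, d_2 = (2262 - 6^2)/53 = 2226/53 = 42, a_2 = floor((47 + 6)/42) = 1.
  m_3 = 42*1 - 6 = 36, d_3 = (2262 - 36^2)/42 = 966/42 = 23, a_3 = floor((47 + 36)/23) = 3.
  m_4 = 23*3 - 36 = 33, d_4 = (2262 - 33^2)/23 = 1173/23 = 51, a_4 = floor((47 + 33)/51) = 1.
  m_5 = 51*1 - 33 = 18, d_5 = (2262 - 18^2)/51 = 1938/51 = 38, a_5 = floor((47 + 18)/38) = 1.
  m_6 = 38*1 - 18 = 20, d_6 = (2262 - 20^2)/38 = 1862/38 = 49, a_6 = floor((47 + 20)/49) = 1.
  m_7 = 49*1 - 20 = 29, d_7 = (2262 - 29^2)/49 = 1421/49 = 29, a_7 = floor((47 + 29)/29) = 2.
  m_8 = 29*2 - 29 = 29, d_8 = (2262 - 29^2)/29 = 1421/29 = 49, a_8 = floor((47 + 29)/49) = 1.
  m_9 = 49*1 - 29 = 20, d_9 = (2262 - 20^2)/49 = 1862/49 = 38, a_9 = floor((47 + 20)/38) = 1.
  m_10 = 38*1 - 20 = 18, d_10 = (2262 - 18^2)/38 = 1938/38 = 51, a_10 = floor((47 + 18)/51) = 1.
  m_11 = 51*1 - 18 = 33, d_11 = (2262 - 33^2)/51 = 1173/51 = 23, a_11 = floor((47 + 33)/23) = 3.
  m_12 = 23*3 - 33 = 36, d_12 = (2262 - 36^2)/23 = 966/23 = 42, a_12 = floor((47 + 36)/42) = 1.
  m_13 = 42*1 - 36 = 6, d_13 = (2262 - 6^2)/42 = 2226/42 = 53, a_13 = floor((47 + 6)/53) = 1.
  m_14 = 53*1 - 6 = 47, d_14 = (2262 - 47^2)/53 = 53/53 = 1, a_14 = floor((47 + 47)/1) = 94.
  m_15 = 1*94 - 47 = 47, d_15 = (2262 - 47^2)/1 = 53/1 = 53: (m_15, d_15) = (m_1, d_1) = (47, 53), so from here the quotients repeat a_1, ..., a_14; the period length is 14.
So sqrt(2262) = [47; (1, 1, 3, 1, 1, 1, 2, 1, 1, 1, 3, 1, 1, 94)] with period length k = 14.
k is even, so the fundamental solution of x^2 - 2262y^2 = 1 is (p_{k-1}, q_{k-1}) = (p_13, q_13); compute convergents through index 13.
Convergents (p_i = a_i*p_{i-1} + p_{i-2}, q_i = a_i*q_{i-1} + q_{i-2} with p_{-2}=0, p_{-1}=1, q_{-2}=1, q_{-1}=0):
  i=0: a_0=47, p_0 = 47*1 + 0 = 47, q_0 = 47*0 + 1 = 1.
  i=1: a_1=1, p_1 = 1*47 + 1 = 48, q_1 = 1*1 + 0 = 1.
  i=2: a_2=1, p_2 = 1*48 + 47 = 95, q_2 = 1*1 + 1 = 2.
  i=3: a_3=3, p_3 = 3*95 + 48 = 333, q_3 = 3*2 + 1 = 7.
  i=4: a_4=1, p_4 = 1*333 + 95 = 428, q_4 = 1*7 + 2 = 9.
  i=5: a_5=1, p_5 = 1*428 + 333 = 761, q_5 = 1*9 + 7 = 16.
  i=6: a_6=1, p_6 = 1*761 + 428 = 1189, q_6 = 1*16 + 9 = 25.
  i=7: a_7=2, p_7 = 2*1189 + 761 = 3139, q_7 = 2*25 + 16 = 66.
  i=8: a_8=1, p_8 = 1*3139 + 1189 = 4328, q_8 = 1*66 + 25 = 91.
  i=9: a_9=1, p_9 = 1*4328 + 3139 = 7467, q_9 = 1*91 + 66 = 157.
  i=10: a_10=1, p_10 = 1*7467 + 4328 = 11795, q_10 = 1*157 + 91 = 248.
  i=11: a_11=3, p_11 = 3*11795 + 7467 = 42852, q_11 = 3*248 + 157 = 901.
  i=12: a_12=1, p_12 = 1*42852 + 11795 = 54647, q_12 = 1*901 + 248 = 1149.
  i=13: a_13=1, p_13 = 1*54647 + 42852 = 97499, q_13 = 1*1149 + 901 = 2050.
Check: 97499^2 - 2262*2050^2 = 9506055001 - 9506055000 = 1, so (x, y) = (97499, 2050) solves the equation, and by the theorem it is the least positive solution.

(x, y) = (97499, 2050)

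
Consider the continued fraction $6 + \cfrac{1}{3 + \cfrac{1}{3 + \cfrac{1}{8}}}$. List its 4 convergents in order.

Using the convergent recurrence p_i = a_i*p_{i-1} + p_{i-2}, q_i = a_i*q_{i-1} + q_{i-2} with p_{-2}=0, p_{-1}=1, q_{-2}=1, q_{-1}=0:
  i=0: a_0=6, p_0 = 6*1 + 0 = 6, q_0 = 6*0 + 1 = 1.
  i=1: a_1=3, p_1 = 3*6 + 1 = 19, q_1 = 3*1 + 0 = 3.
  i=2: a_2=3, p_2 = 3*19 + 6 = 63, q_2 = 3*3 + 1 = 10.
  i=3: a_3=8, p_3 = 8*63 + 19 = 523, q_3 = 8*10 + 3 = 83.

6/1, 19/3, 63/10, 523/83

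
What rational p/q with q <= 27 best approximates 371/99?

15/4

Expand x = 371/99 as a continued fraction with the Euclidean algorithm:
  371 = 3*99 + 74, so a_0 = 3.
  99 = 1*74 + 25, so a_1 = 1.
  74 = 2*25 + 24, so a_2 = 2.
  25 = 1*24 + 1, so a_3 = 1.
  24 = 24*1 + 0, so a_4 = 24.
so x = [3; 1, 2, 1, 24].
Convergents (p_i = a_i*p_{i-1} + p_{i-2}, q_i = a_i*q_{i-1} + q_{i-2} with p_{-2}=0, p_{-1}=1, q_{-2}=1, q_{-1}=0), until the denominator exceeds 27:
  i=0: a_0=3, p_0 = 3*1 + 0 = 3, q_0 = 3*0 + 1 = 1.
  i=1: a_1=1, p_1 = 1*3 + 1 = 4, q_1 = 1*1 + 0 = 1.
  i=2: a_2=2, p_2 = 2*4 + 3 = 11, q_2 = 2*1 + 1 = 3.
  i=3: a_3=1, p_3 = 1*11 + 4 = 15, q_3 = 1*3 + 1 = 4.
  i=4: a_4=24, p_4 = 24*15 + 11 = 371, q_4 = 24*4 + 3 = 99.
q_4 = 99 > 27, so the last convergent with denominator <= 27 is p_3/q_3 = 15/4.
The closest fraction with denominator <= 27 is either p_3/q_3 or the intermediate fraction (k*p_3 + p_2)/(k*q_3 + q_2) with the largest k >= 1 whose denominator stays <= 27; these approach x as k grows, and every other convergent or intermediate fraction in range is farther away.
Largest k: floor((27 - q_2)/q_3) = floor((27 - 3)/4) = 6.
That gives (6*15 + 11)/(6*4 + 3) = 101/27.
Compare the errors: |x - 15/4| = |371*4 - 15*99|/(99*4) = 1/396, and |x - 101/27| = |371*27 - 101*99|/(99*27) = 18/2673.
Cross-multiplying, 1*2673 = 2673 < 7128 = 18*396, so 1/396 is smaller: the convergent 15/4 is closer to x than 101/27.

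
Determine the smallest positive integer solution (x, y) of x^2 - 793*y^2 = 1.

(x, y) = (4393, 156)

First expand sqrt(793) as a continued fraction. With x_i = (sqrt(793) + m_i)/d_i and (m_0, d_0) = (0, 1): a_0 = floor(sqrt(793)) = 28, since 28^2 = 784 <= 793 < 841 = 29^2.
Iterate m_{i+1} = d_i*a_i - m_i, d_{i+1} = (793 - m_{i+1}^2)/d_i, a_{i+1} = floor((a_0 + m_{i+1})/d_{i+1}):
  m_1 = 1*28 - 0 = 28, d_1 = (793 - 28^2)/1 = 9/1 = 9, a_1 = floor((28 + 28)/9) = 6.
  m_2 = 9*6 - 28 = 26, d_2 = (793 - 26^2)/9 = 117/9 = 13, a_2 = floor((28 + 26)/13) = 4.
  m_3 = 13*4 - 26 = 26, d_3 = (793 - 26^2)/13 = 117/13 = 9, a_3 = floor((28 + 26)/9) = 6.
  m_4 = 9*6 - 26 = 28, d_4 = (793 - 28^2)/9 = 9/9 = 1, a_4 = floor((28 + 28)/1) = 56.
  m_5 = 1*56 - 28 = 28, d_5 = (793 - 28^2)/1 = 9/1 = 9: (m_5, d_5) = (m_1, d_1) = (28, 9), so from here the quotients repeat a_1, ..., a_4; the period length is 4.
So sqrt(793) = [28; (6, 4, 6, 56)] with period length k = 4.
k is even, so the fundamental solution of x^2 - 793y^2 = 1 is (p_{k-1}, q_{k-1}) = (p_3, q_3); compute convergents through index 3.
Convergents (p_i = a_i*p_{i-1} + p_{i-2}, q_i = a_i*q_{i-1} + q_{i-2} with p_{-2}=0, p_{-1}=1, q_{-2}=1, q_{-1}=0):
  i=0: a_0=28, p_0 = 28*1 + 0 = 28, q_0 = 28*0 + 1 = 1.
  i=1: a_1=6, p_1 = 6*28 + 1 = 169, q_1 = 6*1 + 0 = 6.
  i=2: a_2=4, p_2 = 4*169 + 28 = 704, q_2 = 4*6 + 1 = 25.
  i=3: a_3=6, p_3 = 6*704 + 169 = 4393, q_3 = 6*25 + 6 = 156.
Check: 4393^2 - 793*156^2 = 19298449 - 19298448 = 1, so (x, y) = (4393, 156) solves the equation, and by the theorem it is the least positive solution.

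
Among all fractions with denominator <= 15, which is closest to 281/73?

50/13

Expand x = 281/73 as a continued fraction with the Euclidean algorithm:
  281 = 3*73 + 62, so a_0 = 3.
  73 = 1*62 + 11, so a_1 = 1.
  62 = 5*11 + 7, so a_2 = 5.
  11 = 1*7 + 4, so a_3 = 1.
  7 = 1*4 + 3, so a_4 = 1.
  4 = 1*3 + 1, so a_5 = 1.
  3 = 3*1 + 0, so a_6 = 3.
so x = [3; 1, 5, 1, 1, 1, 3].
Convergents (p_i = a_i*p_{i-1} + p_{i-2}, q_i = a_i*q_{i-1} + q_{i-2} with p_{-2}=0, p_{-1}=1, q_{-2}=1, q_{-1}=0), until the denominator exceeds 15:
  i=0: a_0=3, p_0 = 3*1 + 0 = 3, q_0 = 3*0 + 1 = 1.
  i=1: a_1=1, p_1 = 1*3 + 1 = 4, q_1 = 1*1 + 0 = 1.
  i=2: a_2=5, p_2 = 5*4 + 3 = 23, q_2 = 5*1 + 1 = 6.
  i=3: a_3=1, p_3 = 1*23 + 4 = 27, q_3 = 1*6 + 1 = 7.
  i=4: a_4=1, p_4 = 1*27 + 23 = 50, q_4 = 1*7 + 6 = 13.
  i=5: a_5=1, p_5 = 1*50 + 27 = 77, q_5 = 1*13 + 7 = 20.
q_5 = 20 > 15, so the last convergent with denominator <= 15 is p_4/q_4 = 50/13.
The closest fraction with denominator <= 15 is either p_4/q_4 or the intermediate fraction (k*p_4 + p_3)/(k*q_4 + q_3) with the largest k >= 1 whose denominator stays <= 15; these approach x as k grows, and every other convergent or intermediate fraction in range is farther away.
Largest k: floor((15 - q_3)/q_4) = floor((15 - 7)/13) = 0.
Since k = 0, no intermediate fraction beyond p_4/q_4 has denominator <= 15, so the convergent 50/13 is the closest (its error is |281*13 - 50*73|/(73*13) = 3/949).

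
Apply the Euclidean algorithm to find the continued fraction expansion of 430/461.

Run the Euclidean algorithm on 430 and 461; the successive quotients are the partial quotients a_0, a_1, ... (each step inverts the fractional part left over by the previous one):
  430 = 0*461 + 430, so a_0 = 0.
  461 = 1*430 + 31, so a_1 = 1.
  430 = 13*31 + 27, so a_2 = 13.
  31 = 1*27 + 4, so a_3 = 1.
  27 = 6*4 + 3, so a_4 = 6.
  4 = 1*3 + 1, so a_5 = 1.
  3 = 3*1 + 0, so a_6 = 3.
The remainder reaches 0 after 7 divisions, so the expansion has 7 partial quotients, read off in order.

[0; 1, 13, 1, 6, 1, 3]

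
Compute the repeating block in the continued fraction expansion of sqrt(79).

Write x_i = (sqrt(79) + m_i)/d_i with (m_0, d_0) = (0, 1). a_0 = floor(sqrt(79)) = 8, since 8^2 = 64 <= 79 < 81 = 9^2.
Iterate m_{i+1} = d_i*a_i - m_i, d_{i+1} = (79 - m_{i+1}^2)/d_i, a_{i+1} = floor((a_0 + m_{i+1})/d_{i+1}):
  m_1 = 1*8 - 0 = 8, d_1 = (79 - 8^2)/1 = 15/1 = 15, a_1 = floor((8 + 8)/15) = 1.
  m_2 = 15*1 - 8 = 7, d_2 = (79 - 7^2)/15 = 30/15 = 2, a_2 = floor((8 + 7)/2) = 7.
  m_3 = 2*7 - 7 = 7, d_3 = (79 - 7^2)/2 = 30/2 = 15, a_3 = floor((8 + 7)/15) = 1.
  m_4 = 15*1 - 7 = 8, d_4 = (79 - 8^2)/15 = 15/15 = 1, a_4 = floor((8 + 8)/1) = 16.
  m_5 = 1*16 - 8 = 8, d_5 = (79 - 8^2)/1 = 15/1 = 15: (m_5, d_5) = (m_1, d_1) = (8, 15), so from here the quotients repeat a_1, ..., a_4; the period length is 4.
Hence the expansion of sqrt(79) is a_0 = 8 followed by the repeating block 1, 7, 1, 16 (period 4).

[8; (1, 7, 1, 16)]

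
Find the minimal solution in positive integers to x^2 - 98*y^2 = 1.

First expand sqrt(98) as a continued fraction. With x_i = (sqrt(98) + m_i)/d_i and (m_0, d_0) = (0, 1): a_0 = floor(sqrt(98)) = 9, since 9^2 = 81 <= 98 < 100 = 10^2.
Iterate m_{i+1} = d_i*a_i - m_i, d_{i+1} = (98 - m_{i+1}^2)/d_i, a_{i+1} = floor((a_0 + m_{i+1})/d_{i+1}):
  m_1 = 1*9 - 0 = 9, d_1 = (98 - 9^2)/1 = 17/1 = 17, a_1 = floor((9 + 9)/17) = 1.
  m_2 = 17*1 - 9 = 8, d_2 = (98 - 8^2)/17 = 34/17 = 2, a_2 = floor((9 + 8)/2) = 8.
  m_3 = 2*8 - 8 = 8, d_3 = (98 - 8^2)/2 = 34/2 = 17, a_3 = floor((9 + 8)/17) = 1.
  m_4 = 17*1 - 8 = 9, d_4 = (98 - 9^2)/17 = 17/17 = 1, a_4 = floor((9 + 9)/1) = 18.
  m_5 = 1*18 - 9 = 9, d_5 = (98 - 9^2)/1 = 17/1 = 17: (m_5, d_5) = (m_1, d_1) = (9, 17), so from here the quotients repeat a_1, ..., a_4; the period length is 4.
So sqrt(98) = [9; (1, 8, 1, 18)] with period length k = 4.
k is even, so the fundamental solution of x^2 - 98y^2 = 1 is (p_{k-1}, q_{k-1}) = (p_3, q_3); compute convergents through index 3.
Convergents (p_i = a_i*p_{i-1} + p_{i-2}, q_i = a_i*q_{i-1} + q_{i-2} with p_{-2}=0, p_{-1}=1, q_{-2}=1, q_{-1}=0):
  i=0: a_0=9, p_0 = 9*1 + 0 = 9, q_0 = 9*0 + 1 = 1.
  i=1: a_1=1, p_1 = 1*9 + 1 = 10, q_1 = 1*1 + 0 = 1.
  i=2: a_2=8, p_2 = 8*10 + 9 = 89, q_2 = 8*1 + 1 = 9.
  i=3: a_3=1, p_3 = 1*89 + 10 = 99, q_3 = 1*9 + 1 = 10.
Check: 99^2 - 98*10^2 = 9801 - 9800 = 1, so (x, y) = (99, 10) solves the equation, and by the theorem it is the least positive solution.

(x, y) = (99, 10)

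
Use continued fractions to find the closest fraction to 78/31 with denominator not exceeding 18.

Expand x = 78/31 as a continued fraction with the Euclidean algorithm:
  78 = 2*31 + 16, so a_0 = 2.
  31 = 1*16 + 15, so a_1 = 1.
  16 = 1*15 + 1, so a_2 = 1.
  15 = 15*1 + 0, so a_3 = 15.
so x = [2; 1, 1, 15].
Convergents (p_i = a_i*p_{i-1} + p_{i-2}, q_i = a_i*q_{i-1} + q_{i-2} with p_{-2}=0, p_{-1}=1, q_{-2}=1, q_{-1}=0), until the denominator exceeds 18:
  i=0: a_0=2, p_0 = 2*1 + 0 = 2, q_0 = 2*0 + 1 = 1.
  i=1: a_1=1, p_1 = 1*2 + 1 = 3, q_1 = 1*1 + 0 = 1.
  i=2: a_2=1, p_2 = 1*3 + 2 = 5, q_2 = 1*1 + 1 = 2.
  i=3: a_3=15, p_3 = 15*5 + 3 = 78, q_3 = 15*2 + 1 = 31.
q_3 = 31 > 18, so the last convergent with denominator <= 18 is p_2/q_2 = 5/2.
The closest fraction with denominator <= 18 is either p_2/q_2 or the intermediate fraction (k*p_2 + p_1)/(k*q_2 + q_1) with the largest k >= 1 whose denominator stays <= 18; these approach x as k grows, and every other convergent or intermediate fraction in range is farther away.
Largest k: floor((18 - q_1)/q_2) = floor((18 - 1)/2) = 8.
That gives (8*5 + 3)/(8*2 + 1) = 43/17.
Compare the errors: |x - 5/2| = |78*2 - 5*31|/(31*2) = 1/62, and |x - 43/17| = |78*17 - 43*31|/(31*17) = 7/527.
Cross-multiplying, 7*62 = 434 < 527 = 1*527, so 7/527 is smaller: the intermediate fraction 43/17 is closer to x than 5/2.

43/17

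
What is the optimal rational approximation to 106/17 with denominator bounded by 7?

Expand x = 106/17 as a continued fraction with the Euclidean algorithm:
  106 = 6*17 + 4, so a_0 = 6.
  17 = 4*4 + 1, so a_1 = 4.
  4 = 4*1 + 0, so a_2 = 4.
so x = [6; 4, 4].
Convergents (p_i = a_i*p_{i-1} + p_{i-2}, q_i = a_i*q_{i-1} + q_{i-2} with p_{-2}=0, p_{-1}=1, q_{-2}=1, q_{-1}=0), until the denominator exceeds 7:
  i=0: a_0=6, p_0 = 6*1 + 0 = 6, q_0 = 6*0 + 1 = 1.
  i=1: a_1=4, p_1 = 4*6 + 1 = 25, q_1 = 4*1 + 0 = 4.
  i=2: a_2=4, p_2 = 4*25 + 6 = 106, q_2 = 4*4 + 1 = 17.
q_2 = 17 > 7, so the last convergent with denominator <= 7 is p_1/q_1 = 25/4.
The closest fraction with denominator <= 7 is either p_1/q_1 or the intermediate fraction (k*p_1 + p_0)/(k*q_1 + q_0) with the largest k >= 1 whose denominator stays <= 7; these approach x as k grows, and every other convergent or intermediate fraction in range is farther away.
Largest k: floor((7 - q_0)/q_1) = floor((7 - 1)/4) = 1.
That gives (1*25 + 6)/(1*4 + 1) = 31/5.
Compare the errors: |x - 25/4| = |106*4 - 25*17|/(17*4) = 1/68, and |x - 31/5| = |106*5 - 31*17|/(17*5) = 3/85.
Cross-multiplying, 1*85 = 85 < 204 = 3*68, so 1/68 is smaller: the convergent 25/4 is closer to x than 31/5.

25/4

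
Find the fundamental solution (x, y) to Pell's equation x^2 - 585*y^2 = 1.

(x, y) = (33281, 1376)

First expand sqrt(585) as a continued fraction. With x_i = (sqrt(585) + m_i)/d_i and (m_0, d_0) = (0, 1): a_0 = floor(sqrt(585)) = 24, since 24^2 = 576 <= 585 < 625 = 25^2.
Iterate m_{i+1} = d_i*a_i - m_i, d_{i+1} = (585 - m_{i+1}^2)/d_i, a_{i+1} = floor((a_0 + m_{i+1})/d_{i+1}):
  m_1 = 1*24 - 0 = 24, d_1 = (585 - 24^2)/1 = 9/1 = 9, a_1 = floor((24 + 24)/9) = 5.
  m_2 = 9*5 - 24 = 21, d_2 = (585 - 21^2)/9 = 144/9 = 16, a_2 = floor((24 + 21)/16) = 2.
  m_3 = 16*2 - 21 = 11, d_3 = (585 - 11^2)/16 = 464/16 = 29, a_3 = floor((24 + 11)/29) = 1.
  m_4 = 29*1 - 11 = 18, d_4 = (585 - 18^2)/29 = 261/29 = 9, a_4 = floor((24 + 18)/9) = 4.
  m_5 = 9*4 - 18 = 18, d_5 = (585 - 18^2)/9 = 261/9 = 29, a_5 = floor((24 + 18)/29) = 1.
  m_6 = 29*1 - 18 = 11, d_6 = (585 - 11^2)/29 = 464/29 = 16, a_6 = floor((24 + 11)/16) = 2.
  m_7 = 16*2 - 11 = 21, d_7 = (585 - 21^2)/16 = 144/16 = 9, a_7 = floor((24 + 21)/9) = 5.
  m_8 = 9*5 - 21 = 24, d_8 = (585 - 24^2)/9 = 9/9 = 1, a_8 = floor((24 + 24)/1) = 48.
  m_9 = 1*48 - 24 = 24, d_9 = (585 - 24^2)/1 = 9/1 = 9: (m_9, d_9) = (m_1, d_1) = (24, 9), so from here the quotients repeat a_1, ..., a_8; the period length is 8.
So sqrt(585) = [24; (5, 2, 1, 4, 1, 2, 5, 48)] with period length k = 8.
k is even, so the fundamental solution of x^2 - 585y^2 = 1 is (p_{k-1}, q_{k-1}) = (p_7, q_7); compute convergents through index 7.
Convergents (p_i = a_i*p_{i-1} + p_{i-2}, q_i = a_i*q_{i-1} + q_{i-2} with p_{-2}=0, p_{-1}=1, q_{-2}=1, q_{-1}=0):
  i=0: a_0=24, p_0 = 24*1 + 0 = 24, q_0 = 24*0 + 1 = 1.
  i=1: a_1=5, p_1 = 5*24 + 1 = 121, q_1 = 5*1 + 0 = 5.
  i=2: a_2=2, p_2 = 2*121 + 24 = 266, q_2 = 2*5 + 1 = 11.
  i=3: a_3=1, p_3 = 1*266 + 121 = 387, q_3 = 1*11 + 5 = 16.
  i=4: a_4=4, p_4 = 4*387 + 266 = 1814, q_4 = 4*16 + 11 = 75.
  i=5: a_5=1, p_5 = 1*1814 + 387 = 2201, q_5 = 1*75 + 16 = 91.
  i=6: a_6=2, p_6 = 2*2201 + 1814 = 6216, q_6 = 2*91 + 75 = 257.
  i=7: a_7=5, p_7 = 5*6216 + 2201 = 33281, q_7 = 5*257 + 91 = 1376.
Check: 33281^2 - 585*1376^2 = 1107624961 - 1107624960 = 1, so (x, y) = (33281, 1376) solves the equation, and by the theorem it is the least positive solution.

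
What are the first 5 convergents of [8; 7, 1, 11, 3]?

8/1, 57/7, 65/8, 772/95, 2381/293

Using the convergent recurrence p_i = a_i*p_{i-1} + p_{i-2}, q_i = a_i*q_{i-1} + q_{i-2} with p_{-2}=0, p_{-1}=1, q_{-2}=1, q_{-1}=0:
  i=0: a_0=8, p_0 = 8*1 + 0 = 8, q_0 = 8*0 + 1 = 1.
  i=1: a_1=7, p_1 = 7*8 + 1 = 57, q_1 = 7*1 + 0 = 7.
  i=2: a_2=1, p_2 = 1*57 + 8 = 65, q_2 = 1*7 + 1 = 8.
  i=3: a_3=11, p_3 = 11*65 + 57 = 772, q_3 = 11*8 + 7 = 95.
  i=4: a_4=3, p_4 = 3*772 + 65 = 2381, q_4 = 3*95 + 8 = 293.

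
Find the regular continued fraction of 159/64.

[2; 2, 15, 2]

Run the Euclidean algorithm on 159 and 64; the successive quotients are the partial quotients a_0, a_1, ... (each step inverts the fractional part left over by the previous one):
  159 = 2*64 + 31, so a_0 = 2.
  64 = 2*31 + 2, so a_1 = 2.
  31 = 15*2 + 1, so a_2 = 15.
  2 = 2*1 + 0, so a_3 = 2.
The remainder reaches 0 after 4 divisions, so the expansion has 4 partial quotients, read off in order.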